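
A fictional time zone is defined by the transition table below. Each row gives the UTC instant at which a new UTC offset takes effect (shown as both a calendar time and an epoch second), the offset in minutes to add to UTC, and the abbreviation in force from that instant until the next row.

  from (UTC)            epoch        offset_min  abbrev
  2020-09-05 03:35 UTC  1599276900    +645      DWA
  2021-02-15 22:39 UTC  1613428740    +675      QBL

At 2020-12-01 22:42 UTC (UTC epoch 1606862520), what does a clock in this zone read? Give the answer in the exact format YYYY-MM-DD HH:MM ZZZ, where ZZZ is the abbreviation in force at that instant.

2020-12-02 09:27 DWA

Query: 2020-12-01 22:42 UTC
Rule 1/2 (DWA, +10:45): 2020-09-05 03:35 UTC ≤ query < 2021-02-15 22:39 UTC
22·60 + 42 + 645 = 2007 min
2007 = 1·1440 + 567; 567 = 9·60 + 27 → 09:27, 2020-12-01 + 1 day = 2020-12-02
→ 2020-12-02 09:27 DWA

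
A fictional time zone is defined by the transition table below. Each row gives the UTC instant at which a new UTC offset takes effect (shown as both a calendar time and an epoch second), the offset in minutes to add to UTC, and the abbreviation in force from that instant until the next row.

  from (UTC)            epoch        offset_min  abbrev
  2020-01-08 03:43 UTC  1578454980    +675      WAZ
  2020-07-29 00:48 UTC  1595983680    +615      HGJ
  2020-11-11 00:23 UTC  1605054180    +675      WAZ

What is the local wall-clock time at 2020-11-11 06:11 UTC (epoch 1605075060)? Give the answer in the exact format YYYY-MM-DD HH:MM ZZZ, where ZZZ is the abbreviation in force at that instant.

2020-11-11 17:26 WAZ

Query: 2020-11-11 06:11 UTC
Rule 3/3 (WAZ, +11:15): 2020-11-11 00:23 UTC ≤ query < +∞
6·60 + 11 + 675 = 1046 min
1046 = 0·1440 + 1046; 1046 = 17·60 + 26 → 17:26, same day
→ 2020-11-11 17:26 WAZ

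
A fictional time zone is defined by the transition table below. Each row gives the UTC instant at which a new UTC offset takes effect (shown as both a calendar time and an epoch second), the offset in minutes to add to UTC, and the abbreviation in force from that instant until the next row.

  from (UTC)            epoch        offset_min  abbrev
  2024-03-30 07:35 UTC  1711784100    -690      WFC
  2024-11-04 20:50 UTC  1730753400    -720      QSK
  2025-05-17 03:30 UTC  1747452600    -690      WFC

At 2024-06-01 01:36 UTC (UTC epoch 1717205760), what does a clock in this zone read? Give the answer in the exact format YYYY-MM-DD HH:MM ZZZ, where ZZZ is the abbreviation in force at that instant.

2024-05-31 14:06 WFC

Query: 2024-06-01 01:36 UTC
Rule 1/3 (WFC, -11:30): 2024-03-30 07:35 UTC ≤ query < 2024-11-04 20:50 UTC
1·60 + 36 - 690 = -594 min
-594 = -1·1440 + 846; 846 = 14·60 + 6 → 14:06, 2024-06-01 - 1 day = 2024-05-31
→ 2024-05-31 14:06 WFC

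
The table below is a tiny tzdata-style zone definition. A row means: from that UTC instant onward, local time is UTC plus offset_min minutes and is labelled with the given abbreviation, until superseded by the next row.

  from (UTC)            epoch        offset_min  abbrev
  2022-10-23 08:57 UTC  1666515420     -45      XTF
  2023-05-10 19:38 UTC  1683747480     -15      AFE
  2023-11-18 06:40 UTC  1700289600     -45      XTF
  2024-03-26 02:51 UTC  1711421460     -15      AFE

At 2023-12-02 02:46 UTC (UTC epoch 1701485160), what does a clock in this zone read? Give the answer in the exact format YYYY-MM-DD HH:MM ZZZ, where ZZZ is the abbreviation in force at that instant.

Query: 2023-12-02 02:46 UTC
Rule 3/4 (XTF, -00:45): 2023-11-18 06:40 UTC ≤ query < 2024-03-26 02:51 UTC
2·60 + 46 - 45 = 121 min
121 = 0·1440 + 121; 121 = 2·60 + 1 → 02:01, same day
→ 2023-12-02 02:01 XTF

2023-12-02 02:01 XTF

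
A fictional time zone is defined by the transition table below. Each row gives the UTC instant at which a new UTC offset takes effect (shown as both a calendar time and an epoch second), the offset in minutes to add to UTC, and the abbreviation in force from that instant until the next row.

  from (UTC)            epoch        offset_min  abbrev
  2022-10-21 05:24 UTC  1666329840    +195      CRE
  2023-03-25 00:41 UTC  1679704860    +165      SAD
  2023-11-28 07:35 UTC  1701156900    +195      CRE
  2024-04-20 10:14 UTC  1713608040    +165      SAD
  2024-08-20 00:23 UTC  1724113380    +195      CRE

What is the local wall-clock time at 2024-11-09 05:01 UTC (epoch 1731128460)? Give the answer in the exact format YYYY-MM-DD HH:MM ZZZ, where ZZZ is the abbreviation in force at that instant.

2024-11-09 08:16 CRE

Query: 2024-11-09 05:01 UTC
Rule 5/5 (CRE, +03:15): 2024-08-20 00:23 UTC ≤ query < +∞
5·60 + 1 + 195 = 496 min
496 = 0·1440 + 496; 496 = 8·60 + 16 → 08:16, same day
→ 2024-11-09 08:16 CRE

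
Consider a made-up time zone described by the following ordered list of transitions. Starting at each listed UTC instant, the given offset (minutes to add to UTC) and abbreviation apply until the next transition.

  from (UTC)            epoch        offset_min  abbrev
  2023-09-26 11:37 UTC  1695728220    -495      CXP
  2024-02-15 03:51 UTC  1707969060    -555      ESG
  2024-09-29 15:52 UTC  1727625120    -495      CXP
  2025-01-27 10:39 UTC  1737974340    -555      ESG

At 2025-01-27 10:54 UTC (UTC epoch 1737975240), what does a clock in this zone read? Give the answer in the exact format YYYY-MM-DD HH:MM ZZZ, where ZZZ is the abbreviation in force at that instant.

2025-01-27 01:39 ESG

Query: 2025-01-27 10:54 UTC
Rule 4/4 (ESG, -09:15): 2025-01-27 10:39 UTC ≤ query < +∞
10·60 + 54 - 555 = 99 min
99 = 0·1440 + 99; 99 = 1·60 + 39 → 01:39, same day
→ 2025-01-27 01:39 ESG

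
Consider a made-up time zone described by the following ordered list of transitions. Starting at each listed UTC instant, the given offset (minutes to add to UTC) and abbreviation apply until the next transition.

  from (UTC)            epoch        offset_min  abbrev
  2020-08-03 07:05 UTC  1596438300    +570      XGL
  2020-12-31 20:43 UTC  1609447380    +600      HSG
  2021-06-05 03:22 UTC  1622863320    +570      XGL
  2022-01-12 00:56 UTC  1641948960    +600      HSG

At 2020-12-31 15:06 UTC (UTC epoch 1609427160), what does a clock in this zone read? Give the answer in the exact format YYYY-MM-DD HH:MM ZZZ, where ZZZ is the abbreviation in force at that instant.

Query: 2020-12-31 15:06 UTC
Rule 1/4 (XGL, +09:30): 2020-08-03 07:05 UTC ≤ query < 2020-12-31 20:43 UTC
15·60 + 6 + 570 = 1476 min
1476 = 1·1440 + 36; 36 = 0·60 + 36 → 00:36, 2020-12-31 + 1 day = 2021-01-01
→ 2021-01-01 00:36 XGL

2021-01-01 00:36 XGL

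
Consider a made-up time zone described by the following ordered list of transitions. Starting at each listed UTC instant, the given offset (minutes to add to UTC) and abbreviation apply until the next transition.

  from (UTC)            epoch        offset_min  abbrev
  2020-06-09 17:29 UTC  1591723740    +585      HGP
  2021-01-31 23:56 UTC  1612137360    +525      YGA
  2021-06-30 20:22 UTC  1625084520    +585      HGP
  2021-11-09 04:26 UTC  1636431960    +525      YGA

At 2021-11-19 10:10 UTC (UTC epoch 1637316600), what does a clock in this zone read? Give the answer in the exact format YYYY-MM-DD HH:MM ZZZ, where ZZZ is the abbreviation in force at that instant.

Query: 2021-11-19 10:10 UTC
Rule 4/4 (YGA, +08:45): 2021-11-09 04:26 UTC ≤ query < +∞
10·60 + 10 + 525 = 1135 min
1135 = 0·1440 + 1135; 1135 = 18·60 + 55 → 18:55, same day
→ 2021-11-19 18:55 YGA

2021-11-19 18:55 YGA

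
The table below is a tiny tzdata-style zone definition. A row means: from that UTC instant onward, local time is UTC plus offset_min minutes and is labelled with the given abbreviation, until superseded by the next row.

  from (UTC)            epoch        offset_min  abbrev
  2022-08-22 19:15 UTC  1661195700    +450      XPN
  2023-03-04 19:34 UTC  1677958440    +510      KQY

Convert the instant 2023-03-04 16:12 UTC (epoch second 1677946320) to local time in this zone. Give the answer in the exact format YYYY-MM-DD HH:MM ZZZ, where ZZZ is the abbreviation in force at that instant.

2023-03-04 23:42 XPN

Query: 2023-03-04 16:12 UTC
Rule 1/2 (XPN, +07:30): 2022-08-22 19:15 UTC ≤ query < 2023-03-04 19:34 UTC
16·60 + 12 + 450 = 1422 min
1422 = 0·1440 + 1422; 1422 = 23·60 + 42 → 23:42, same day
→ 2023-03-04 23:42 XPN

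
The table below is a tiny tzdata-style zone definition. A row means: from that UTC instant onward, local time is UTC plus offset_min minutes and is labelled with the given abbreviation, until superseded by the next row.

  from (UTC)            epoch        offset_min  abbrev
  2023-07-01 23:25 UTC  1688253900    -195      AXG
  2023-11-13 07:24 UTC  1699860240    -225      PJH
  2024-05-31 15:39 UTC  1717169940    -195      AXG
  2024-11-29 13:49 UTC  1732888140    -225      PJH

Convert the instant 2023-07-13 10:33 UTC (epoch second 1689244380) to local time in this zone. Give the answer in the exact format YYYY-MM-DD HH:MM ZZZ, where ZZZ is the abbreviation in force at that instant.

Query: 2023-07-13 10:33 UTC
Rule 1/4 (AXG, -03:15): 2023-07-01 23:25 UTC ≤ query < 2023-11-13 07:24 UTC
10·60 + 33 - 195 = 438 min
438 = 0·1440 + 438; 438 = 7·60 + 18 → 07:18, same day
→ 2023-07-13 07:18 AXG

2023-07-13 07:18 AXG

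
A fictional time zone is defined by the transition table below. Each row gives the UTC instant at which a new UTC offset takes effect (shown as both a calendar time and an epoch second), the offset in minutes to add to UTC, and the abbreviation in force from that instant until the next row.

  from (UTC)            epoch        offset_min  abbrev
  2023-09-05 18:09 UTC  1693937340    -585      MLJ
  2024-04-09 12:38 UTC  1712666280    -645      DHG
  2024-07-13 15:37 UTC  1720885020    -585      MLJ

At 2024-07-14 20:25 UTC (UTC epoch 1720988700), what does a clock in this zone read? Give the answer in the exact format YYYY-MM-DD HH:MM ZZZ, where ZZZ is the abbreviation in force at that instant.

Query: 2024-07-14 20:25 UTC
Rule 3/3 (MLJ, -09:45): 2024-07-13 15:37 UTC ≤ query < +∞
20·60 + 25 - 585 = 640 min
640 = 0·1440 + 640; 640 = 10·60 + 40 → 10:40, same day
→ 2024-07-14 10:40 MLJ

2024-07-14 10:40 MLJ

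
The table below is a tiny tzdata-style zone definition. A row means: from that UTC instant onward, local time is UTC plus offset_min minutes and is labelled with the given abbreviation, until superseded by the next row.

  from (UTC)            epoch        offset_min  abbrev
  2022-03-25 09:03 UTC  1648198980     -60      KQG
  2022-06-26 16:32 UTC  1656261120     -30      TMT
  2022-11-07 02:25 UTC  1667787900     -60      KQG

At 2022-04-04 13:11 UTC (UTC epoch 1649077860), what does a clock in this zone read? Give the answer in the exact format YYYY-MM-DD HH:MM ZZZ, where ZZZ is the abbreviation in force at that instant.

2022-04-04 12:11 KQG

Query: 2022-04-04 13:11 UTC
Rule 1/3 (KQG, -01:00): 2022-03-25 09:03 UTC ≤ query < 2022-06-26 16:32 UTC
13·60 + 11 - 60 = 731 min
731 = 0·1440 + 731; 731 = 12·60 + 11 → 12:11, same day
→ 2022-04-04 12:11 KQG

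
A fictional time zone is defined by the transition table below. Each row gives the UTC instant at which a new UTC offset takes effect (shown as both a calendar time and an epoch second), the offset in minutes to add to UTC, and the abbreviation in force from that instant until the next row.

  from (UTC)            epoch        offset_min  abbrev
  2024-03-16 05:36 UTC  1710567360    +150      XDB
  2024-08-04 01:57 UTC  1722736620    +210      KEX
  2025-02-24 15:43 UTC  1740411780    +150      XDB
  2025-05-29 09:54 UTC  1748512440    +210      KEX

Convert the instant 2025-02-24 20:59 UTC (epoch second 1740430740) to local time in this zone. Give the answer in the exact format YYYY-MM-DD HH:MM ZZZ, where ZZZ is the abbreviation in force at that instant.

2025-02-24 23:29 XDB

Query: 2025-02-24 20:59 UTC
Rule 3/4 (XDB, +02:30): 2025-02-24 15:43 UTC ≤ query < 2025-05-29 09:54 UTC
20·60 + 59 + 150 = 1409 min
1409 = 0·1440 + 1409; 1409 = 23·60 + 29 → 23:29, same day
→ 2025-02-24 23:29 XDB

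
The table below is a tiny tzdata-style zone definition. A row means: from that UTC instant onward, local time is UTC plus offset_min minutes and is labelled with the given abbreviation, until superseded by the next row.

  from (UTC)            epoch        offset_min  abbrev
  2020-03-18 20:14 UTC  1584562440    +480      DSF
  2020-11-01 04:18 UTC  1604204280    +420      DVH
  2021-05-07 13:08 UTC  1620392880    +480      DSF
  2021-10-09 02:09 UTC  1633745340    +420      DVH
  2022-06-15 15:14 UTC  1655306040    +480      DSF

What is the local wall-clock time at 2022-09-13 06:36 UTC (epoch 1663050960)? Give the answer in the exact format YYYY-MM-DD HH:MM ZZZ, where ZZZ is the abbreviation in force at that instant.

2022-09-13 14:36 DSF

Query: 2022-09-13 06:36 UTC
Rule 5/5 (DSF, +08:00): 2022-06-15 15:14 UTC ≤ query < +∞
6·60 + 36 + 480 = 876 min
876 = 0·1440 + 876; 876 = 14·60 + 36 → 14:36, same day
→ 2022-09-13 14:36 DSF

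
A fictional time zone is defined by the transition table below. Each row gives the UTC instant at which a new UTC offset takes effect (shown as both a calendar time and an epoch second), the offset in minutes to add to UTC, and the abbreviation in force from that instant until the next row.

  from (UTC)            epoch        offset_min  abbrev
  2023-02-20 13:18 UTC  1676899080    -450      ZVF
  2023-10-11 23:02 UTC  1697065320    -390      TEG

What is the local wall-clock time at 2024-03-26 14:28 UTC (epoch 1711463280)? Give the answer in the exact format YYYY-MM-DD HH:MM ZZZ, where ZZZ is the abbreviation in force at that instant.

Query: 2024-03-26 14:28 UTC
Rule 2/2 (TEG, -06:30): 2023-10-11 23:02 UTC ≤ query < +∞
14·60 + 28 - 390 = 478 min
478 = 0·1440 + 478; 478 = 7·60 + 58 → 07:58, same day
→ 2024-03-26 07:58 TEG

2024-03-26 07:58 TEG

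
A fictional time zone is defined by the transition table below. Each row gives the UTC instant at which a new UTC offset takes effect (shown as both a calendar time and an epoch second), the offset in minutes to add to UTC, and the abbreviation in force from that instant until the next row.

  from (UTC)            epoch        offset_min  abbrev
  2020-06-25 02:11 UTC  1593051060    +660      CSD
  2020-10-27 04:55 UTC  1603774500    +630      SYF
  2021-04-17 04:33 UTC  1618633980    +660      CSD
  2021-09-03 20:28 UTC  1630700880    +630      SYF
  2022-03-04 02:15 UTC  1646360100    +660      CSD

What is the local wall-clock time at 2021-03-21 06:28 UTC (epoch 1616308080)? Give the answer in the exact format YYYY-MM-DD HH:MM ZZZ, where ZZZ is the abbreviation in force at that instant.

Query: 2021-03-21 06:28 UTC
Rule 2/5 (SYF, +10:30): 2020-10-27 04:55 UTC ≤ query < 2021-04-17 04:33 UTC
6·60 + 28 + 630 = 1018 min
1018 = 0·1440 + 1018; 1018 = 16·60 + 58 → 16:58, same day
→ 2021-03-21 16:58 SYF

2021-03-21 16:58 SYF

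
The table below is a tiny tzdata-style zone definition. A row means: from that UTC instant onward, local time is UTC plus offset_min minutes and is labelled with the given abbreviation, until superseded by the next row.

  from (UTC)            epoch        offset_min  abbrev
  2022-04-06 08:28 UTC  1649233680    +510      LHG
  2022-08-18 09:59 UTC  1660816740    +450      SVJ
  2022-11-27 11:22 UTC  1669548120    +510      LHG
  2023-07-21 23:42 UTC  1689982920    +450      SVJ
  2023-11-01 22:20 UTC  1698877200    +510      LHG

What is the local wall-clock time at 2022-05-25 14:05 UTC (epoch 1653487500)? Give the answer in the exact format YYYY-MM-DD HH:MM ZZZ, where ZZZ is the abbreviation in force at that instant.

2022-05-25 22:35 LHG

Query: 2022-05-25 14:05 UTC
Rule 1/5 (LHG, +08:30): 2022-04-06 08:28 UTC ≤ query < 2022-08-18 09:59 UTC
14·60 + 5 + 510 = 1355 min
1355 = 0·1440 + 1355; 1355 = 22·60 + 35 → 22:35, same day
→ 2022-05-25 22:35 LHG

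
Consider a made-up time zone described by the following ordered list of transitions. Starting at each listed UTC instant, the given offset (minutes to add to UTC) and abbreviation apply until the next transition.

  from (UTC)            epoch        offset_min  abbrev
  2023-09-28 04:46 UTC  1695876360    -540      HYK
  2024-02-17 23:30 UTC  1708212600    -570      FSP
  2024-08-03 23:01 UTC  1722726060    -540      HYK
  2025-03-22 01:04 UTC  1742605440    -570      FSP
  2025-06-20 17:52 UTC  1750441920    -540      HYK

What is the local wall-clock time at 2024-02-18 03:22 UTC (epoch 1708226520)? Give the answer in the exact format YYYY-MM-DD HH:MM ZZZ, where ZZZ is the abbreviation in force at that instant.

Query: 2024-02-18 03:22 UTC
Rule 2/5 (FSP, -09:30): 2024-02-17 23:30 UTC ≤ query < 2024-08-03 23:01 UTC
3·60 + 22 - 570 = -368 min
-368 = -1·1440 + 1072; 1072 = 17·60 + 52 → 17:52, 2024-02-18 - 1 day = 2024-02-17
→ 2024-02-17 17:52 FSP

2024-02-17 17:52 FSP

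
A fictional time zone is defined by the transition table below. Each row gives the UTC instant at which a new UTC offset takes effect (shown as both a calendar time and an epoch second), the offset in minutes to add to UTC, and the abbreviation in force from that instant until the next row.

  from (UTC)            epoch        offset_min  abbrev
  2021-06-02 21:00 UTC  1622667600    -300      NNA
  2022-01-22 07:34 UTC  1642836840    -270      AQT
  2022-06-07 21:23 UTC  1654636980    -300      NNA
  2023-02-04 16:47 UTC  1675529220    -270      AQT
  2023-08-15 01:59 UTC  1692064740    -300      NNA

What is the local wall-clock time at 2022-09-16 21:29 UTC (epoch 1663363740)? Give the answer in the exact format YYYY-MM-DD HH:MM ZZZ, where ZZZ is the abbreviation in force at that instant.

2022-09-16 16:29 NNA

Query: 2022-09-16 21:29 UTC
Rule 3/5 (NNA, -05:00): 2022-06-07 21:23 UTC ≤ query < 2023-02-04 16:47 UTC
21·60 + 29 - 300 = 989 min
989 = 0·1440 + 989; 989 = 16·60 + 29 → 16:29, same day
→ 2022-09-16 16:29 NNA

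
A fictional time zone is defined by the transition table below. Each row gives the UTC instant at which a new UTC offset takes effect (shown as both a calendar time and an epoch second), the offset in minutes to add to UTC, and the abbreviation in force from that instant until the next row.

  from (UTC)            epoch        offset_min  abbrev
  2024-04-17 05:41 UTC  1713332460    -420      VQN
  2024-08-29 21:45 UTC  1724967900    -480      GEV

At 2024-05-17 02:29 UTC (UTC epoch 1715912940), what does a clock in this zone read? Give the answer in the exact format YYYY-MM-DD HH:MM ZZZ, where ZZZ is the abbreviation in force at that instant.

2024-05-16 19:29 VQN

Query: 2024-05-17 02:29 UTC
Rule 1/2 (VQN, -07:00): 2024-04-17 05:41 UTC ≤ query < 2024-08-29 21:45 UTC
2·60 + 29 - 420 = -271 min
-271 = -1·1440 + 1169; 1169 = 19·60 + 29 → 19:29, 2024-05-17 - 1 day = 2024-05-16
→ 2024-05-16 19:29 VQN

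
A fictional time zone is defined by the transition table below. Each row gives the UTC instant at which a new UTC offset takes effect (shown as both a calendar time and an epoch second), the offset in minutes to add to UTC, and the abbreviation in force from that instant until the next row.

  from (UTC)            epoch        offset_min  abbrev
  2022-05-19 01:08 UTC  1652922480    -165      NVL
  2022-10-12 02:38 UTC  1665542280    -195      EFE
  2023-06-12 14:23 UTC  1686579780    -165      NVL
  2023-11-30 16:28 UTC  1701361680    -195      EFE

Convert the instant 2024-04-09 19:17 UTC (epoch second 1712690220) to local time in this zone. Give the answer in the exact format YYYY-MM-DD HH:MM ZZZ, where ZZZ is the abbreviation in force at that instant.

2024-04-09 16:02 EFE

Query: 2024-04-09 19:17 UTC
Rule 4/4 (EFE, -03:15): 2023-11-30 16:28 UTC ≤ query < +∞
19·60 + 17 - 195 = 962 min
962 = 0·1440 + 962; 962 = 16·60 + 2 → 16:02, same day
→ 2024-04-09 16:02 EFE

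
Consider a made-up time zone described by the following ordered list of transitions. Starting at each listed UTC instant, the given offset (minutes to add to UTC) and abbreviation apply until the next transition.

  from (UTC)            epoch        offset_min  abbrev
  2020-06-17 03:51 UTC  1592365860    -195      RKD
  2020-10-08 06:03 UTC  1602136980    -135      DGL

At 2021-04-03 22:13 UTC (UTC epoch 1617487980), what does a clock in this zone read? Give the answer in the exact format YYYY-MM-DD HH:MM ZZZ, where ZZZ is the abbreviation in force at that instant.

Query: 2021-04-03 22:13 UTC
Rule 2/2 (DGL, -02:15): 2020-10-08 06:03 UTC ≤ query < +∞
22·60 + 13 - 135 = 1198 min
1198 = 0·1440 + 1198; 1198 = 19·60 + 58 → 19:58, same day
→ 2021-04-03 19:58 DGL

2021-04-03 19:58 DGL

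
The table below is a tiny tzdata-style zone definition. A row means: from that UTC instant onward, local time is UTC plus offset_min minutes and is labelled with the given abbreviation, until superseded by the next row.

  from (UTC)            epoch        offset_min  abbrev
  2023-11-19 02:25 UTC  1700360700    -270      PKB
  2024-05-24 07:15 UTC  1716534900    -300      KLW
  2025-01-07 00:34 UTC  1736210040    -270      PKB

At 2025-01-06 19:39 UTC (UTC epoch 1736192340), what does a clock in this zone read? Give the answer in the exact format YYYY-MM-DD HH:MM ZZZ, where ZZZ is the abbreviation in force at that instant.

2025-01-06 14:39 KLW

Query: 2025-01-06 19:39 UTC
Rule 2/3 (KLW, -05:00): 2024-05-24 07:15 UTC ≤ query < 2025-01-07 00:34 UTC
19·60 + 39 - 300 = 879 min
879 = 0·1440 + 879; 879 = 14·60 + 39 → 14:39, same day
→ 2025-01-06 14:39 KLW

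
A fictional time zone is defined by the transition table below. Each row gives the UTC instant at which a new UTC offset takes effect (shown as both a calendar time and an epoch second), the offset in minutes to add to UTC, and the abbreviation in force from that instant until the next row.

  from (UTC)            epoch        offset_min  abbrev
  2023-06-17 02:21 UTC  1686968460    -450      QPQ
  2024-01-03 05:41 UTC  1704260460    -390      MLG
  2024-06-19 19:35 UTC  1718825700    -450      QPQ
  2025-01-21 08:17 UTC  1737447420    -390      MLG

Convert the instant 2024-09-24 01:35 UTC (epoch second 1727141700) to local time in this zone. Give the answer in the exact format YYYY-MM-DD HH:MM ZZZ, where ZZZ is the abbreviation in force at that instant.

2024-09-23 18:05 QPQ

Query: 2024-09-24 01:35 UTC
Rule 3/4 (QPQ, -07:30): 2024-06-19 19:35 UTC ≤ query < 2025-01-21 08:17 UTC
1·60 + 35 - 450 = -355 min
-355 = -1·1440 + 1085; 1085 = 18·60 + 5 → 18:05, 2024-09-24 - 1 day = 2024-09-23
→ 2024-09-23 18:05 QPQ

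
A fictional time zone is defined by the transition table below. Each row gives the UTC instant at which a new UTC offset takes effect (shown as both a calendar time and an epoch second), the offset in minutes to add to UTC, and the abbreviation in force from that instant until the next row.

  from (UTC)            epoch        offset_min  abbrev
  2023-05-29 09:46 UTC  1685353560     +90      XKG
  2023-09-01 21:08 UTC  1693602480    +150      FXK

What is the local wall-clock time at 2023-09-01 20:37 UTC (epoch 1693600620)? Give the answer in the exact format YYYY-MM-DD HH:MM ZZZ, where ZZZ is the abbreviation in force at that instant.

2023-09-01 22:07 XKG

Query: 2023-09-01 20:37 UTC
Rule 1/2 (XKG, +01:30): 2023-05-29 09:46 UTC ≤ query < 2023-09-01 21:08 UTC
20·60 + 37 + 90 = 1327 min
1327 = 0·1440 + 1327; 1327 = 22·60 + 7 → 22:07, same day
→ 2023-09-01 22:07 XKG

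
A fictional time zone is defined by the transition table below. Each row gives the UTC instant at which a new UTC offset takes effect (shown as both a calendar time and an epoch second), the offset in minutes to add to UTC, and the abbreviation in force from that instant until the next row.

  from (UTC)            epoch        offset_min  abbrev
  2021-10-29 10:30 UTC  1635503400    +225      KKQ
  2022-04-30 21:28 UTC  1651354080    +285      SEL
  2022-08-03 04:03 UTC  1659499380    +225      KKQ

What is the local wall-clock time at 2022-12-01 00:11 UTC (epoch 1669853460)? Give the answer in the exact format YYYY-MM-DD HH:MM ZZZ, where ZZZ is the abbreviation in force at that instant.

Query: 2022-12-01 00:11 UTC
Rule 3/3 (KKQ, +03:45): 2022-08-03 04:03 UTC ≤ query < +∞
0·60 + 11 + 225 = 236 min
236 = 0·1440 + 236; 236 = 3·60 + 56 → 03:56, same day
→ 2022-12-01 03:56 KKQ

2022-12-01 03:56 KKQ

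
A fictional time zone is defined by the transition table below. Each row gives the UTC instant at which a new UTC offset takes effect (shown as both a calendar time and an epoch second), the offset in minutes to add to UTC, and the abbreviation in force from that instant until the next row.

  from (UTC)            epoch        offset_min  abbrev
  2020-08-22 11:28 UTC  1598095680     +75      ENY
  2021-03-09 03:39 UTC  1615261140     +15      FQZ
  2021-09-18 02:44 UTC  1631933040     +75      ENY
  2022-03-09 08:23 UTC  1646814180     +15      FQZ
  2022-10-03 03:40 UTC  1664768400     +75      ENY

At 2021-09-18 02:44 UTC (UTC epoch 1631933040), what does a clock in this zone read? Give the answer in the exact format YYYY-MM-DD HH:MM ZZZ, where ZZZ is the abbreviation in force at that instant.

Query: 2021-09-18 02:44 UTC
Rule 3/5 (ENY, +01:15): 2021-09-18 02:44 UTC ≤ query < 2022-03-09 08:23 UTC
2·60 + 44 + 75 = 239 min
239 = 0·1440 + 239; 239 = 3·60 + 59 → 03:59, same day
→ 2021-09-18 03:59 ENY

2021-09-18 03:59 ENY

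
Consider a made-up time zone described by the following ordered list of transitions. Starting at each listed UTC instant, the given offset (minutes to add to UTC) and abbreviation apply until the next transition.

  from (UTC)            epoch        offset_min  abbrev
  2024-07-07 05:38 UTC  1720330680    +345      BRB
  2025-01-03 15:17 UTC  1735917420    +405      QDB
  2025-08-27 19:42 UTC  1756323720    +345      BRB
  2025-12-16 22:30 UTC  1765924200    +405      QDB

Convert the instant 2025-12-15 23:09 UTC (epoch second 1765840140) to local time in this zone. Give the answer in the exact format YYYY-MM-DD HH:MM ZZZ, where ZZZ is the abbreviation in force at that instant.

Query: 2025-12-15 23:09 UTC
Rule 3/4 (BRB, +05:45): 2025-08-27 19:42 UTC ≤ query < 2025-12-16 22:30 UTC
23·60 + 9 + 345 = 1734 min
1734 = 1·1440 + 294; 294 = 4·60 + 54 → 04:54, 2025-12-15 + 1 day = 2025-12-16
→ 2025-12-16 04:54 BRB

2025-12-16 04:54 BRB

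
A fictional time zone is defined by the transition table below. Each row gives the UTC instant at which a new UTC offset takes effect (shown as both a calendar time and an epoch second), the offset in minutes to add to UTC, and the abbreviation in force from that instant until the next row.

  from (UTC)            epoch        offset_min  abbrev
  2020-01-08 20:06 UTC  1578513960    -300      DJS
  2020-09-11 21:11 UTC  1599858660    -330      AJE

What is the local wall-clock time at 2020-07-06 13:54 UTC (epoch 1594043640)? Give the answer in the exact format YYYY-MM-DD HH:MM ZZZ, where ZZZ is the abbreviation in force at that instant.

2020-07-06 08:54 DJS

Query: 2020-07-06 13:54 UTC
Rule 1/2 (DJS, -05:00): 2020-01-08 20:06 UTC ≤ query < 2020-09-11 21:11 UTC
13·60 + 54 - 300 = 534 min
534 = 0·1440 + 534; 534 = 8·60 + 54 → 08:54, same day
→ 2020-07-06 08:54 DJS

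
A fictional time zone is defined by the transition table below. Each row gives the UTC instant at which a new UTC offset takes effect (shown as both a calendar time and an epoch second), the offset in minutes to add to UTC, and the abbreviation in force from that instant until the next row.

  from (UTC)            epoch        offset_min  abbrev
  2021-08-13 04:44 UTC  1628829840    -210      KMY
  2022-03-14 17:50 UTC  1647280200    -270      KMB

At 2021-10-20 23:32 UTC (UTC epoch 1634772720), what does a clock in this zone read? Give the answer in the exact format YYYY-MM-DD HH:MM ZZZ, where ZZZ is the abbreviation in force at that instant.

2021-10-20 20:02 KMY

Query: 2021-10-20 23:32 UTC
Rule 1/2 (KMY, -03:30): 2021-08-13 04:44 UTC ≤ query < 2022-03-14 17:50 UTC
23·60 + 32 - 210 = 1202 min
1202 = 0·1440 + 1202; 1202 = 20·60 + 2 → 20:02, same day
→ 2021-10-20 20:02 KMY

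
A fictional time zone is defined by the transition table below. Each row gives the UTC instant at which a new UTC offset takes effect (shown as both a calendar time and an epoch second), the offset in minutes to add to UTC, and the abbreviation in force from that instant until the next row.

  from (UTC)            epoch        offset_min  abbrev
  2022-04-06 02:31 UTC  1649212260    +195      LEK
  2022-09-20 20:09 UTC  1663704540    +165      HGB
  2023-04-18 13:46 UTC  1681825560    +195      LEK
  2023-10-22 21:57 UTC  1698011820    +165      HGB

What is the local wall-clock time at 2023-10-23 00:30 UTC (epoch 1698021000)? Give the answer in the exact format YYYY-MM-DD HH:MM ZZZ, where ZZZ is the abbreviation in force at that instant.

Query: 2023-10-23 00:30 UTC
Rule 4/4 (HGB, +02:45): 2023-10-22 21:57 UTC ≤ query < +∞
0·60 + 30 + 165 = 195 min
195 = 0·1440 + 195; 195 = 3·60 + 15 → 03:15, same day
→ 2023-10-23 03:15 HGB

2023-10-23 03:15 HGB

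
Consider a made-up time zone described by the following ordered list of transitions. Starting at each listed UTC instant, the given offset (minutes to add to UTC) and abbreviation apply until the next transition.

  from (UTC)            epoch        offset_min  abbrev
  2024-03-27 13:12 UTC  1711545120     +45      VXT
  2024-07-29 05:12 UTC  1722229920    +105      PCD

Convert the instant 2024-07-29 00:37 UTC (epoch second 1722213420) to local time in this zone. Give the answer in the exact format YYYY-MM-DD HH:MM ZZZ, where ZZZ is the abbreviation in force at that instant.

Query: 2024-07-29 00:37 UTC
Rule 1/2 (VXT, +00:45): 2024-03-27 13:12 UTC ≤ query < 2024-07-29 05:12 UTC
0·60 + 37 + 45 = 82 min
82 = 0·1440 + 82; 82 = 1·60 + 22 → 01:22, same day
→ 2024-07-29 01:22 VXT

2024-07-29 01:22 VXT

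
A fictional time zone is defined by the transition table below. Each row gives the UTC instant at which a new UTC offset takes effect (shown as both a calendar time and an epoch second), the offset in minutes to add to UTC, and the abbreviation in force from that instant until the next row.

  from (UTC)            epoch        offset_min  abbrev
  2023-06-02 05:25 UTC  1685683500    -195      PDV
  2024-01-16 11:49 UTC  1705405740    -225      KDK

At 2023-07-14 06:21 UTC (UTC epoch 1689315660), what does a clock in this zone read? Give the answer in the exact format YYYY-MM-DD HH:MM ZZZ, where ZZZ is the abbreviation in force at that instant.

2023-07-14 03:06 PDV

Query: 2023-07-14 06:21 UTC
Rule 1/2 (PDV, -03:15): 2023-06-02 05:25 UTC ≤ query < 2024-01-16 11:49 UTC
6·60 + 21 - 195 = 186 min
186 = 0·1440 + 186; 186 = 3·60 + 6 → 03:06, same day
→ 2023-07-14 03:06 PDV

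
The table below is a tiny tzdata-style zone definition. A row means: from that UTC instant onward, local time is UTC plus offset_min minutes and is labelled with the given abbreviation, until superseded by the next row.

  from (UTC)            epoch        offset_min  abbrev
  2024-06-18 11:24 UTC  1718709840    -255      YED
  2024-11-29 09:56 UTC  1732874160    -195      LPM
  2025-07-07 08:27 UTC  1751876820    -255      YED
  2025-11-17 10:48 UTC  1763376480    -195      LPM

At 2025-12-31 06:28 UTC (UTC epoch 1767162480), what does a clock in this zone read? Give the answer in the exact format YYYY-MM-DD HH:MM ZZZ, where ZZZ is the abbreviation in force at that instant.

Query: 2025-12-31 06:28 UTC
Rule 4/4 (LPM, -03:15): 2025-11-17 10:48 UTC ≤ query < +∞
6·60 + 28 - 195 = 193 min
193 = 0·1440 + 193; 193 = 3·60 + 13 → 03:13, same day
→ 2025-12-31 03:13 LPM

2025-12-31 03:13 LPM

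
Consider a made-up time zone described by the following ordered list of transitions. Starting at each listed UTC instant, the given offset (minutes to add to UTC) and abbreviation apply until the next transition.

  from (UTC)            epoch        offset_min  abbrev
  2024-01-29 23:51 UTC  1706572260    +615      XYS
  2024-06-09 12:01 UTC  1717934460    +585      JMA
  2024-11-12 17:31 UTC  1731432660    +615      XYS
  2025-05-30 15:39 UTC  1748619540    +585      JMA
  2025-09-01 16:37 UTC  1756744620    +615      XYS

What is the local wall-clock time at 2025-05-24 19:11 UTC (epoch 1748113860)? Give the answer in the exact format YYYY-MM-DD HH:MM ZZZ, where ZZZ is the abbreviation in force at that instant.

2025-05-25 05:26 XYS

Query: 2025-05-24 19:11 UTC
Rule 3/5 (XYS, +10:15): 2024-11-12 17:31 UTC ≤ query < 2025-05-30 15:39 UTC
19·60 + 11 + 615 = 1766 min
1766 = 1·1440 + 326; 326 = 5·60 + 26 → 05:26, 2025-05-24 + 1 day = 2025-05-25
→ 2025-05-25 05:26 XYS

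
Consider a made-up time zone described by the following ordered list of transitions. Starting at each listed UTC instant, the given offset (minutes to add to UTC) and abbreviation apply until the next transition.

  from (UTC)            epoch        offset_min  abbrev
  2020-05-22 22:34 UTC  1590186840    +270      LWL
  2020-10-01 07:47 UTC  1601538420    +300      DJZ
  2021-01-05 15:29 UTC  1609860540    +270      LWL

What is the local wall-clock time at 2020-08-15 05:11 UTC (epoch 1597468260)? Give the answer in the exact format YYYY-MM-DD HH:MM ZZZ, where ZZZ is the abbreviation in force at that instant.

2020-08-15 09:41 LWL

Query: 2020-08-15 05:11 UTC
Rule 1/3 (LWL, +04:30): 2020-05-22 22:34 UTC ≤ query < 2020-10-01 07:47 UTC
5·60 + 11 + 270 = 581 min
581 = 0·1440 + 581; 581 = 9·60 + 41 → 09:41, same day
→ 2020-08-15 09:41 LWL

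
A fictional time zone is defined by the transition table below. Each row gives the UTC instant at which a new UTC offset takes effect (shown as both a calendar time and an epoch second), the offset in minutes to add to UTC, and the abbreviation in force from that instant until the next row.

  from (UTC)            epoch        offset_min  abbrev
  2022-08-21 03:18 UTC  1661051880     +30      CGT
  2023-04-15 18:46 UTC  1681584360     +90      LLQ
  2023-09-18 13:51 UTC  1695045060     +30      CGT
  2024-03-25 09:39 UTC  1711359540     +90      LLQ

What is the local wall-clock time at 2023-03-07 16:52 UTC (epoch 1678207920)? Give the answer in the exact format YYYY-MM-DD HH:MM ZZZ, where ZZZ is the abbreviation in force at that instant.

Query: 2023-03-07 16:52 UTC
Rule 1/4 (CGT, +00:30): 2022-08-21 03:18 UTC ≤ query < 2023-04-15 18:46 UTC
16·60 + 52 + 30 = 1042 min
1042 = 0·1440 + 1042; 1042 = 17·60 + 22 → 17:22, same day
→ 2023-03-07 17:22 CGT

2023-03-07 17:22 CGT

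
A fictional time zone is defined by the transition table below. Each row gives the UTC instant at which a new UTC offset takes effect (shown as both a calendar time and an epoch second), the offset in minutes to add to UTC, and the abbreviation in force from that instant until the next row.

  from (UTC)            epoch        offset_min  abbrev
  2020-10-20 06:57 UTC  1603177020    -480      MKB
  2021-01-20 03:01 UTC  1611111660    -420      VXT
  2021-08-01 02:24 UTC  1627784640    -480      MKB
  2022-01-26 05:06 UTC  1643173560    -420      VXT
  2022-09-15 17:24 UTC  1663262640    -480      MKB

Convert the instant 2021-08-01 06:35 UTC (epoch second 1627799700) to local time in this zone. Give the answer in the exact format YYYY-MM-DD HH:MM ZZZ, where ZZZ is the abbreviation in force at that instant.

Query: 2021-08-01 06:35 UTC
Rule 3/5 (MKB, -08:00): 2021-08-01 02:24 UTC ≤ query < 2022-01-26 05:06 UTC
6·60 + 35 - 480 = -85 min
-85 = -1·1440 + 1355; 1355 = 22·60 + 35 → 22:35, 2021-08-01 - 1 day = 2021-07-31
→ 2021-07-31 22:35 MKB

2021-07-31 22:35 MKB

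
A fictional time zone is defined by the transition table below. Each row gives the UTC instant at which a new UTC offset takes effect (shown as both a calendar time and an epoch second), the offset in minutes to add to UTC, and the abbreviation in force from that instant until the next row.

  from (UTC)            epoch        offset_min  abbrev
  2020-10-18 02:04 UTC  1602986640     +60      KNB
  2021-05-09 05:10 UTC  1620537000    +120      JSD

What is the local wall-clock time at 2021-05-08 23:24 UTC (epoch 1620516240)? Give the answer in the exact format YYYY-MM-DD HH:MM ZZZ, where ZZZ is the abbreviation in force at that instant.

2021-05-09 00:24 KNB

Query: 2021-05-08 23:24 UTC
Rule 1/2 (KNB, +01:00): 2020-10-18 02:04 UTC ≤ query < 2021-05-09 05:10 UTC
23·60 + 24 + 60 = 1464 min
1464 = 1·1440 + 24; 24 = 0·60 + 24 → 00:24, 2021-05-08 + 1 day = 2021-05-09
→ 2021-05-09 00:24 KNB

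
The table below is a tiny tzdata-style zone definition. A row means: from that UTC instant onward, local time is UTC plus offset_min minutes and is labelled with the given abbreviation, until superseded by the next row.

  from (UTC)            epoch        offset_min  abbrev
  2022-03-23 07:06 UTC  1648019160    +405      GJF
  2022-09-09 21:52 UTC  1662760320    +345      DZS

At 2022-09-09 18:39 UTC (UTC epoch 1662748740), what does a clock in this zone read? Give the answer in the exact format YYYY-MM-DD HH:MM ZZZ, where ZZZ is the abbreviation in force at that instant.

2022-09-10 01:24 GJF

Query: 2022-09-09 18:39 UTC
Rule 1/2 (GJF, +06:45): 2022-03-23 07:06 UTC ≤ query < 2022-09-09 21:52 UTC
18·60 + 39 + 405 = 1524 min
1524 = 1·1440 + 84; 84 = 1·60 + 24 → 01:24, 2022-09-09 + 1 day = 2022-09-10
→ 2022-09-10 01:24 GJF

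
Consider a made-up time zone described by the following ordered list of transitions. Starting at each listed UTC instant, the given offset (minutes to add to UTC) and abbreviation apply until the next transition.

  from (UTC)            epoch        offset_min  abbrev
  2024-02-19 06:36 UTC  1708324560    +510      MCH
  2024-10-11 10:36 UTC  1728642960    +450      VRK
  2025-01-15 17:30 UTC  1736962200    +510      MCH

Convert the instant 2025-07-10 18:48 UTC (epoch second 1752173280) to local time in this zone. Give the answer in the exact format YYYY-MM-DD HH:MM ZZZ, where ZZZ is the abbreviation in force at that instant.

Query: 2025-07-10 18:48 UTC
Rule 3/3 (MCH, +08:30): 2025-01-15 17:30 UTC ≤ query < +∞
18·60 + 48 + 510 = 1638 min
1638 = 1·1440 + 198; 198 = 3·60 + 18 → 03:18, 2025-07-10 + 1 day = 2025-07-11
→ 2025-07-11 03:18 MCH

2025-07-11 03:18 MCH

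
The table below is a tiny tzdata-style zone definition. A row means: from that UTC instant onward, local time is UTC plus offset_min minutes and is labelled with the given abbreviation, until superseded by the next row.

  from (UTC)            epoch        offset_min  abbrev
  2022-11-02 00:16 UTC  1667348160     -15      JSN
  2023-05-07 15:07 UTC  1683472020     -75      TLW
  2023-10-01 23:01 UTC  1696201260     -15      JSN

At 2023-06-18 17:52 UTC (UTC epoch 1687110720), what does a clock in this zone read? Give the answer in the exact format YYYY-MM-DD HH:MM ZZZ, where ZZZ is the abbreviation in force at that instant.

2023-06-18 16:37 TLW

Query: 2023-06-18 17:52 UTC
Rule 2/3 (TLW, -01:15): 2023-05-07 15:07 UTC ≤ query < 2023-10-01 23:01 UTC
17·60 + 52 - 75 = 997 min
997 = 0·1440 + 997; 997 = 16·60 + 37 → 16:37, same day
→ 2023-06-18 16:37 TLW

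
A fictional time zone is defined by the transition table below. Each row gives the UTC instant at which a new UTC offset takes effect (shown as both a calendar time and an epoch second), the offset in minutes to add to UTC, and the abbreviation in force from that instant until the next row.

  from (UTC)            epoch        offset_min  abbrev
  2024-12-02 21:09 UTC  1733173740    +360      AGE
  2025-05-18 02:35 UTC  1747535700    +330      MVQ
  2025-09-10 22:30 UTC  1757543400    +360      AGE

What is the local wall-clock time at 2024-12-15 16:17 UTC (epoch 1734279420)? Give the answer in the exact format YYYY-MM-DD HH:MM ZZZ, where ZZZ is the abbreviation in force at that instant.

2024-12-15 22:17 AGE

Query: 2024-12-15 16:17 UTC
Rule 1/3 (AGE, +06:00): 2024-12-02 21:09 UTC ≤ query < 2025-05-18 02:35 UTC
16·60 + 17 + 360 = 1337 min
1337 = 0·1440 + 1337; 1337 = 22·60 + 17 → 22:17, same day
→ 2024-12-15 22:17 AGE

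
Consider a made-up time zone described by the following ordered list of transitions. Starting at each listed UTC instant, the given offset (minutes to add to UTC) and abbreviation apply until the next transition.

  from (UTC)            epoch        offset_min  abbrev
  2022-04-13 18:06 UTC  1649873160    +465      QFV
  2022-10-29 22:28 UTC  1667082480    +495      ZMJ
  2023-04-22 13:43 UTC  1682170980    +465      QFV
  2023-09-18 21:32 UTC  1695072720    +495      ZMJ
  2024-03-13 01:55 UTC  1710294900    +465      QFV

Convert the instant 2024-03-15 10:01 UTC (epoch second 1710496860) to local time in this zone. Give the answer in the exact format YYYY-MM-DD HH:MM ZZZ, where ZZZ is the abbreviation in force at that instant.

Query: 2024-03-15 10:01 UTC
Rule 5/5 (QFV, +07:45): 2024-03-13 01:55 UTC ≤ query < +∞
10·60 + 1 + 465 = 1066 min
1066 = 0·1440 + 1066; 1066 = 17·60 + 46 → 17:46, same day
→ 2024-03-15 17:46 QFV

2024-03-15 17:46 QFV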